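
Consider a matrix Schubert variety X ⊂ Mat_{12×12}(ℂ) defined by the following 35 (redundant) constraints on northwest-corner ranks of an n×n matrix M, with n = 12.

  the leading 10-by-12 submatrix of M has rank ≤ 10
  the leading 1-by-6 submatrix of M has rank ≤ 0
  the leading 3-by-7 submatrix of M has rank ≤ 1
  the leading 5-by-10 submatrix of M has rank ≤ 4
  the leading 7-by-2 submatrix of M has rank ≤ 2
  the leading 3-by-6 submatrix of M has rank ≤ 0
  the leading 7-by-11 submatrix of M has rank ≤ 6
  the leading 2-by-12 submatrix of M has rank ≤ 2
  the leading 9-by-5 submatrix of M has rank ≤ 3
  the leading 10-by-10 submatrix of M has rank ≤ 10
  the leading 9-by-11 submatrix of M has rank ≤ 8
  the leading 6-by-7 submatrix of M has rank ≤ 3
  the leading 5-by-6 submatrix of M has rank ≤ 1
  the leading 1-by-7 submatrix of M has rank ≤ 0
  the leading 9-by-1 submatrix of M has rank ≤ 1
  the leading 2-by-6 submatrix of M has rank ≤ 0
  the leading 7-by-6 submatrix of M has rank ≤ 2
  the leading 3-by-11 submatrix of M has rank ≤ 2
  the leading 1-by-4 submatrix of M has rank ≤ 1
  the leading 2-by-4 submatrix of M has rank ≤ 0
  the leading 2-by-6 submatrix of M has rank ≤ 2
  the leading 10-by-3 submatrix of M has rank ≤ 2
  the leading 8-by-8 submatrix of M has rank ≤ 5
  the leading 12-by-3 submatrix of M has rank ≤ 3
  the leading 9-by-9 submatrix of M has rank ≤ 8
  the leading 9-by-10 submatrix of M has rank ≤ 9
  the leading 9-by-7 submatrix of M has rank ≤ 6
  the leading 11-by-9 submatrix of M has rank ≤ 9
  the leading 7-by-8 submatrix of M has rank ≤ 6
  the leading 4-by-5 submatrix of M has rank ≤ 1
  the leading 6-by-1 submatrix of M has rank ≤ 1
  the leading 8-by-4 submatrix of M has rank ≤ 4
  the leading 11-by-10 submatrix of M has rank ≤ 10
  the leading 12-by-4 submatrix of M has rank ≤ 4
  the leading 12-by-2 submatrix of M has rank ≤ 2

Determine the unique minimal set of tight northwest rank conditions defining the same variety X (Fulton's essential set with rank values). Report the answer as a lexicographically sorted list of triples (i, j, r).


Recovering R(i,j) via the rank-extension bound from the 35 conditions:

  0  0  0  0  0  0  0  1  1  1  1  1
  0  0  0  0  0  0  1  2  2  2  2  2
  0  0  0  0  0  0  1  2  2  2  2  3
  1  1  1  1  1  1  2  3  3  3  3  4
  1  1  1  1  1  1  2  3  4  4  4  5
  1  2  2  2  2  2  3  4  5  5  5  6
  1  2  2  2  2  2  3  4  5  6  6  7
  1  2  2  3  3  3  4  5  6  7  7  8
  1  2  2  3  3  4  5  6  7  8  8  9
  1  2  2  3  4  5  6  7  8  9  9  10
  1  2  3  4  5  6  7  8  9  10  10  11
  1  2  3  4  5  6  7  8  9  10  11  12

giving w = (8, 7, 12, 1, 9, 2, 10, 4, 6, 5, 3, 11) via Δ²R.

Fulton essential set (7 of the 35 Rothe cells):

[(1, 7, 0), (3, 6, 0), (3, 11, 2), (5, 6, 1), (7, 6, 2), (9, 5, 3), (10, 3, 2)]


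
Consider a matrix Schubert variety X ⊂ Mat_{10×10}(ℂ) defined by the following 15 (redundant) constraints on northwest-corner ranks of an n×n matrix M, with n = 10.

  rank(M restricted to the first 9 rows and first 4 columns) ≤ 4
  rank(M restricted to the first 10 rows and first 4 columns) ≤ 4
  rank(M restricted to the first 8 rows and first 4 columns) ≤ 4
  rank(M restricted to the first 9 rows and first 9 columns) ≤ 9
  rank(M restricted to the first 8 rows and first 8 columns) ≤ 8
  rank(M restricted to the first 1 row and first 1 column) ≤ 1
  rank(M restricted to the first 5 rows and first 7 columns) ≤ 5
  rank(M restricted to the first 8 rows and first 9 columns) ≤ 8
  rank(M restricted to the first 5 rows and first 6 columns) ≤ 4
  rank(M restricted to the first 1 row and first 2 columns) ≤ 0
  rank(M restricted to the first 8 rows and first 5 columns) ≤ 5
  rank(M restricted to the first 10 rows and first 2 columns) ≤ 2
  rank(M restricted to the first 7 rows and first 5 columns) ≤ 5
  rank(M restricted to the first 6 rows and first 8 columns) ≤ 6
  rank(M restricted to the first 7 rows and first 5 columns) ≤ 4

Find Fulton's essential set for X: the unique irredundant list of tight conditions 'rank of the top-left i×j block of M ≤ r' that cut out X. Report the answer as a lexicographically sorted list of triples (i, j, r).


Computing R[i][j] = min implied NW-rank bound (n=10, 15 conditions):

  0 0 1 1 1 1 1 1 1 1
  1 1 2 2 2 2 2 2 2 2
  1 2 3 3 3 3 3 3 3 3
  1 2 3 4 4 4 4 4 4 4
  1 2 3 4 4 4 5 5 5 5
  1 2 3 4 4 5 6 6 6 6
  1 2 3 4 4 5 6 7 7 7
  1 2 3 4 5 6 7 8 8 8
  1 2 3 4 5 6 7 8 9 9
  1 2 3 4 5 6 7 8 9 10

second differences of R give the permutation w = (3, 1, 2, 4, 7, 6, 8, 5, 9, 10).

Rothe diagram D(w) (6 cells), 3 SE-corners (essential conditions):

[(1, 2, 0), (5, 6, 4), (7, 5, 4)]


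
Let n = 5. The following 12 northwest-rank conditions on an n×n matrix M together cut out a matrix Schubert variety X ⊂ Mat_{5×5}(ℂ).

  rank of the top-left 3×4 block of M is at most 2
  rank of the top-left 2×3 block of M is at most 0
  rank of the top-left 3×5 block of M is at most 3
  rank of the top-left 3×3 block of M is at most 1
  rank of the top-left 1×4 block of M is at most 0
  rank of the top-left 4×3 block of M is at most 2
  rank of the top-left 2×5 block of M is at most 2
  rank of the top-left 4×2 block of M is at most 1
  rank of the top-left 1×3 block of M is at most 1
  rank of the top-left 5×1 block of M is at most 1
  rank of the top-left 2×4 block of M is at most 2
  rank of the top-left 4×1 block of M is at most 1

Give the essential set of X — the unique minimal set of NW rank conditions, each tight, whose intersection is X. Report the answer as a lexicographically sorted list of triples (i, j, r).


The tightest implied rank at each (i,j), from the 12 conditions:

  row 1: 0 | 0 | 0 | 0 | 1
  row 2: 0 | 0 | 0 | 1 | 2
  row 3: 1 | 1 | 1 | 2 | 3
  row 4: 1 | 1 | 2 | 3 | 4
  row 5: 1 | 2 | 3 | 4 | 5

giving w = (5, 4, 1, 3, 2) via Δ²R.

Rothe diagram D(w) (8 cells), 3 SE-corners (essential conditions):

[(1, 4, 0), (2, 3, 0), (4, 2, 1)]


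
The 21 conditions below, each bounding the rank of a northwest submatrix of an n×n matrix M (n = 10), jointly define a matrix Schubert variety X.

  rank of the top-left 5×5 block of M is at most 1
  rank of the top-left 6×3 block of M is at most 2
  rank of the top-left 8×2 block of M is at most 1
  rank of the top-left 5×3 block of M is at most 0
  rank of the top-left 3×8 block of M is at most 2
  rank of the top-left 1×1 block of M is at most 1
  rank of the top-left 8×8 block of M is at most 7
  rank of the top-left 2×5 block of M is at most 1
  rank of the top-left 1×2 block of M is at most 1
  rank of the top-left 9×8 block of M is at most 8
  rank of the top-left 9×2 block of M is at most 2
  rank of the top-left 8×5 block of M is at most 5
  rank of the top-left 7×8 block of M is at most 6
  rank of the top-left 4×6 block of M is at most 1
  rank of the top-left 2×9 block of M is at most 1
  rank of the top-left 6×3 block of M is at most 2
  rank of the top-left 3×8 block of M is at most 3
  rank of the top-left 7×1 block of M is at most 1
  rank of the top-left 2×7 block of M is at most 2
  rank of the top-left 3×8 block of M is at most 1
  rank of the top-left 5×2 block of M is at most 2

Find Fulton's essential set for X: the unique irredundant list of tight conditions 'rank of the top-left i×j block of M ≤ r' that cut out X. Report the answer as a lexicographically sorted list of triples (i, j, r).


Propagating the 21 rank bounds to every northwest block:

  0  0  0  1  1  1  1  1  1  1
  0  0  0  1  1  1  1  1  1  2
  0  0  0  1  1  1  1  1  2  3
  0  0  0  1  1  1  2  2  3  4
  0  0  0  1  1  2  3  3  4  5
  1  1  1  2  2  3  4  4  5  6
  1  1  2  3  3  4  5  5  6  7
  1  1  2  3  4  5  6  6  7  8
  1  2  3  4  5  6  7  7  8  9
  1  2  3  4  5  6  7  8  9  10

reading off 1-entries of Δ²R: w = (4, 10, 9, 7, 6, 1, 3, 5, 2, 8).

ℓ(w)=29; the 6 essential cells (i,j,r):

[(2, 9, 1), (3, 8, 1), (4, 6, 1), (5, 3, 0), (5, 5, 1), (8, 2, 1)]


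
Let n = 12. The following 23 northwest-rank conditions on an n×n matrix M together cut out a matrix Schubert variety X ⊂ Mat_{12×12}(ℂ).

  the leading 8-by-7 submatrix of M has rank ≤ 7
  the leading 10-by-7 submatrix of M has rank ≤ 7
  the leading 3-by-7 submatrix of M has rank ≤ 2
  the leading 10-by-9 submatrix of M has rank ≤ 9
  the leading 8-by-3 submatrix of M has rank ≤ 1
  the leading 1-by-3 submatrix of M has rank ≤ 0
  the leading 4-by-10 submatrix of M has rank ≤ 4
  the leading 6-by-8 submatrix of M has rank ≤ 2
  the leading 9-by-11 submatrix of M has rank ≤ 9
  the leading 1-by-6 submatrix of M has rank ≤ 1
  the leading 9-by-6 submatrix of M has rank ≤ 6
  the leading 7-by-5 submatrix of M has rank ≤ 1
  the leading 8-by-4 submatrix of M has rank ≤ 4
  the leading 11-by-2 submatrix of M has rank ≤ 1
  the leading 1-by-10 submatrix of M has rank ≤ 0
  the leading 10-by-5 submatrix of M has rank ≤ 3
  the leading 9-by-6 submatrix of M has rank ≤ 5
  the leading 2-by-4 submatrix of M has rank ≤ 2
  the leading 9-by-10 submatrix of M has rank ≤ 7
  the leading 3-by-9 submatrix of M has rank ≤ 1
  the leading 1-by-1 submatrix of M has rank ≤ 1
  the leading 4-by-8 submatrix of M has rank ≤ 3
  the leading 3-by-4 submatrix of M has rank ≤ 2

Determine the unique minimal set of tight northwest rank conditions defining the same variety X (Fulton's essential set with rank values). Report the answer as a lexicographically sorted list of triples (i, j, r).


The tightest implied rank at each (i,j), from the 23 conditions:

  i=1: 0 | 0 | 0 | 0 | 0 | 0 | 0 | 0 | 0 | 0 | 1 | 1
  i=2: 1 | 1 | 1 | 1 | 1 | 1 | 1 | 1 | 1 | 1 | 2 | 2
  i=3: 1 | 1 | 1 | 1 | 1 | 1 | 1 | 1 | 1 | 2 | 3 | 3
  i=4: 1 | 1 | 1 | 1 | 1 | 2 | 2 | 2 | 2 | 3 | 4 | 4
  i=5: 1 | 1 | 1 | 1 | 1 | 2 | 2 | 2 | 3 | 4 | 5 | 5
  i=6: 1 | 1 | 1 | 1 | 1 | 2 | 2 | 2 | 3 | 4 | 5 | 6
  i=7: 1 | 1 | 1 | 1 | 1 | 2 | 3 | 3 | 4 | 5 | 6 | 7
  i=8: 1 | 1 | 1 | 2 | 2 | 3 | 4 | 4 | 5 | 6 | 7 | 8
  i=9: 1 | 1 | 2 | 3 | 3 | 4 | 5 | 5 | 6 | 7 | 8 | 9
  i=10: 1 | 1 | 2 | 3 | 3 | 4 | 5 | 6 | 7 | 8 | 9 | 10
  i=11: 1 | 1 | 2 | 3 | 4 | 5 | 6 | 7 | 8 | 9 | 10 | 11
  i=12: 1 | 2 | 3 | 4 | 5 | 6 | 7 | 8 | 9 | 10 | 11 | 12

the unique w with this rank table is (11, 1, 10, 6, 9, 12, 7, 4, 3, 8, 5, 2).

D(w) has 44 cells with 7 SE-corners; essential set:

[(1, 10, 0), (3, 9, 1), (6, 8, 2), (7, 5, 1), (8, 3, 1), (10, 5, 3), (11, 2, 1)]


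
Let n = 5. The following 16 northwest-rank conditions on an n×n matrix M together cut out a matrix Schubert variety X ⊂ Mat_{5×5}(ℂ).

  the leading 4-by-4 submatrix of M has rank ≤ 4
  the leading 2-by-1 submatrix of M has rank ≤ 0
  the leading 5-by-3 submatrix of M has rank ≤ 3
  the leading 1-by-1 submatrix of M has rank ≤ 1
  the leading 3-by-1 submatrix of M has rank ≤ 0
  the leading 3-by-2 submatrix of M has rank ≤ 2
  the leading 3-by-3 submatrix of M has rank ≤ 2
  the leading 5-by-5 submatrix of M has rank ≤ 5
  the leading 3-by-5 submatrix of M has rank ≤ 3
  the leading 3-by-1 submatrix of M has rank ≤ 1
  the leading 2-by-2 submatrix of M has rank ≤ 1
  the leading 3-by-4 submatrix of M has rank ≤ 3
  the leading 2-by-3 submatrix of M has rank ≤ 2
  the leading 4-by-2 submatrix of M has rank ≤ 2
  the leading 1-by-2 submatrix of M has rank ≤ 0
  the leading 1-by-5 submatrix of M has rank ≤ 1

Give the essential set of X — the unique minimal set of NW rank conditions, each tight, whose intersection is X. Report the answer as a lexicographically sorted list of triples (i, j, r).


Rank table r_w(5×5) implied by the 16 constraints:

  i=1: 0 0 1 1 1
  i=2: 0 1 2 2 2
  i=3: 0 1 2 3 3
  i=4: 1 2 3 4 4
  i=5: 1 2 3 4 5

second differences of R give the permutation w = (3, 2, 4, 1, 5).

2 SE-corners of the 4-cell Rothe diagram give Ess(w):

[(1, 2, 0), (3, 1, 0)]


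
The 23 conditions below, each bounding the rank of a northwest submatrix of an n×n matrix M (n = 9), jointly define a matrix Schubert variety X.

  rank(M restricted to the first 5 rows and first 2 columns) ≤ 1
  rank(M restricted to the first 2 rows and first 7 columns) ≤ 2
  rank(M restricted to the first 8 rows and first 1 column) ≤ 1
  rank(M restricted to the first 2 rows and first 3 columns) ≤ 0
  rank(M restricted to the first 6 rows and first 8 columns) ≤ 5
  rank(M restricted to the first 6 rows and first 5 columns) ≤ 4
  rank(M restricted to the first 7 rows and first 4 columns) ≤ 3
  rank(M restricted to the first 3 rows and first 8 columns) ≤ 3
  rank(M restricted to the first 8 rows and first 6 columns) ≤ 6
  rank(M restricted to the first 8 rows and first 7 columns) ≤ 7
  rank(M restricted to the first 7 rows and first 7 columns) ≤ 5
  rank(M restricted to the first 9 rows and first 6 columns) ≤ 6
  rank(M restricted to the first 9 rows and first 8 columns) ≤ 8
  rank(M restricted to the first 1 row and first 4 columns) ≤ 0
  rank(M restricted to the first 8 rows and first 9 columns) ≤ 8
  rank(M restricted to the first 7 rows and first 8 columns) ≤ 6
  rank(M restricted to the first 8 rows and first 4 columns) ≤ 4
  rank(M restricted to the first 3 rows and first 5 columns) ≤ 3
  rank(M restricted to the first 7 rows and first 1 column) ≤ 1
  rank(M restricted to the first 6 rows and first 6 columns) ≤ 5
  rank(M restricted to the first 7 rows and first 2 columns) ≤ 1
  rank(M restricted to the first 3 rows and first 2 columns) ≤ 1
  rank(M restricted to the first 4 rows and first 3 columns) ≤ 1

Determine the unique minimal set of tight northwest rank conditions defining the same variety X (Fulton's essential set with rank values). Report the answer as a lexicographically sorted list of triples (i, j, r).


Rank table r_w(9×9) implied by the 23 constraints:

  row 1: 0  0  0  0  1  1  1  1  1
  row 2: 0  0  0  1  2  2  2  2  2
  row 3: 1  1  1  2  3  3  3  3  3
  row 4: 1  1  1  2  3  4  4  4  4
  row 5: 1  1  2  3  4  5  5  5  5
  row 6: 1  1  2  3  4  5  5  5  6
  row 7: 1  1  2  3  4  5  5  6  7
  row 8: 1  2  3  4  5  6  6  7  8
  row 9: 1  2  3  4  5  6  7  8  9

the unique w with this rank table is (5, 4, 1, 6, 3, 9, 8, 2, 7).

D(w) has 15 cells with 6 SE-corners; essential set:

[(1, 4, 0), (2, 3, 0), (4, 3, 1), (6, 8, 5), (7, 2, 1), (7, 7, 5)]


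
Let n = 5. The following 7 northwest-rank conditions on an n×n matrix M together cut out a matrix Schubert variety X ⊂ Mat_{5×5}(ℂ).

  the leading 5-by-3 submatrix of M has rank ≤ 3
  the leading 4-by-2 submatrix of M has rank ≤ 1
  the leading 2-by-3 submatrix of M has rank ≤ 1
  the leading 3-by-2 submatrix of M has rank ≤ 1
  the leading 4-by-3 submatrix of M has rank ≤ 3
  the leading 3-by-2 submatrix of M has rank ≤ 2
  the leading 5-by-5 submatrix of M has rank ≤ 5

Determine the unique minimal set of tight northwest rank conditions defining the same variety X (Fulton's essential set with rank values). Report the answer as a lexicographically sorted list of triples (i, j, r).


Recovering R(i,j) via the rank-extension bound from the 7 conditions:

  i=1: 1  1  1  1  1
  i=2: 1  1  1  2  2
  i=3: 1  1  2  3  3
  i=4: 1  1  2  3  4
  i=5: 1  2  3  4  5

giving w = (1, 4, 3, 5, 2) via Δ²R.

Fulton essential set (2 of the 4 Rothe cells):

[(2, 3, 1), (4, 2, 1)]


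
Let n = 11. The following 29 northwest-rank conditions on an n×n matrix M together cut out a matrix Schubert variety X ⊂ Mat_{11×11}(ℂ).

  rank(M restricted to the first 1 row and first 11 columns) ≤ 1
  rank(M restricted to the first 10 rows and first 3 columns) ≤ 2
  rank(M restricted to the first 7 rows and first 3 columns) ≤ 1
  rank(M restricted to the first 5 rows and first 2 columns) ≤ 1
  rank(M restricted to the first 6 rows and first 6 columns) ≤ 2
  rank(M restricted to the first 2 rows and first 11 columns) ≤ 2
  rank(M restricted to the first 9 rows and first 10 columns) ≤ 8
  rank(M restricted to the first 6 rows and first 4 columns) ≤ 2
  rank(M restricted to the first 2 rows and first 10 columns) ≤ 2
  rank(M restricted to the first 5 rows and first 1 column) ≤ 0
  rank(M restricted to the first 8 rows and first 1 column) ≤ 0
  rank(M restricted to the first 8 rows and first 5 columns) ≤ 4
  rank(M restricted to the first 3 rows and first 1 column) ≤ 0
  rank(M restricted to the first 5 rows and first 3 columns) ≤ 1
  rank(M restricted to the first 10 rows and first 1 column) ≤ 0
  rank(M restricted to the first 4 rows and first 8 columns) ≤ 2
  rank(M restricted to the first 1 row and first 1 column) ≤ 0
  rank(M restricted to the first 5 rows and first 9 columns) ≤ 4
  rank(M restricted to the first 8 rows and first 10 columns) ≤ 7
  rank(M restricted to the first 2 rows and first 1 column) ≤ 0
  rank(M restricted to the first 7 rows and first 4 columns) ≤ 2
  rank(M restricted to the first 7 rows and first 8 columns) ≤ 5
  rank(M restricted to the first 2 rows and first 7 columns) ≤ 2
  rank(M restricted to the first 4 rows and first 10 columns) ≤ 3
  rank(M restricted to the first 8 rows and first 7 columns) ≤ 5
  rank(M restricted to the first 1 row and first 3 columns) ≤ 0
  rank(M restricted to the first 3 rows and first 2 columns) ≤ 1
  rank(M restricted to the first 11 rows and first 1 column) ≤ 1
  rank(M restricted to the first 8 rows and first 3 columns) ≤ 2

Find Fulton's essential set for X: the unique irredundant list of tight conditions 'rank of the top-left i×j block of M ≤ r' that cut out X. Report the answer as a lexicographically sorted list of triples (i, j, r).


Rank table r_w(11×11) implied by the 29 constraints:

  i=1: 0 | 0 | 0 | 1 | 1 | 1 | 1 | 1 | 1 | 1 | 1
  i=2: 0 | 1 | 1 | 2 | 2 | 2 | 2 | 2 | 2 | 2 | 2
  i=3: 0 | 1 | 1 | 2 | 2 | 2 | 2 | 2 | 3 | 3 | 3
  i=4: 0 | 1 | 1 | 2 | 2 | 2 | 2 | 2 | 3 | 3 | 4
  i=5: 0 | 1 | 1 | 2 | 2 | 2 | 3 | 3 | 4 | 4 | 5
  i=6: 0 | 1 | 1 | 2 | 2 | 2 | 3 | 4 | 5 | 5 | 6
  i=7: 0 | 1 | 1 | 2 | 3 | 3 | 4 | 5 | 6 | 6 | 7
  i=8: 0 | 1 | 2 | 3 | 4 | 4 | 5 | 6 | 7 | 7 | 8
  i=9: 0 | 1 | 2 | 3 | 4 | 5 | 6 | 7 | 8 | 8 | 9
  i=10: 0 | 1 | 2 | 3 | 4 | 5 | 6 | 7 | 8 | 9 | 10
  i=11: 1 | 2 | 3 | 4 | 5 | 6 | 7 | 8 | 9 | 10 | 11

giving w = (4, 2, 9, 11, 7, 8, 5, 3, 6, 10, 1) via Δ²R.

|D(w)|=30, |Ess(w)|=6:

[(1, 3, 0), (4, 8, 2), (4, 10, 3), (6, 6, 2), (7, 3, 1), (10, 1, 0)]


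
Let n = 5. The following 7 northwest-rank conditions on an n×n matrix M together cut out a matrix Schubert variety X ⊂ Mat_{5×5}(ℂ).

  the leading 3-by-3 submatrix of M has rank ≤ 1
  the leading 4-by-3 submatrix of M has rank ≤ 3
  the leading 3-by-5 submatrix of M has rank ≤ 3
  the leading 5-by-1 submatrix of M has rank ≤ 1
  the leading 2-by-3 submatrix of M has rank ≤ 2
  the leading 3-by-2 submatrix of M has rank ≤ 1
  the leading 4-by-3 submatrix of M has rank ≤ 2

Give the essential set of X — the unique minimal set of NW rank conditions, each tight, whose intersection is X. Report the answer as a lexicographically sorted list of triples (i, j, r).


The tightest implied rank at each (i,j), from the 7 conditions:

  R[1]: 1 | 1 | 1 | 1 | 1
  R[2]: 1 | 1 | 1 | 2 | 2
  R[3]: 1 | 1 | 1 | 2 | 3
  R[4]: 1 | 2 | 2 | 3 | 4
  R[5]: 1 | 2 | 3 | 4 | 5

hence w(1..5) = (1, 4, 5, 2, 3).

Fulton essential set (1 of the 4 Rothe cells):

[(3, 3, 1)]


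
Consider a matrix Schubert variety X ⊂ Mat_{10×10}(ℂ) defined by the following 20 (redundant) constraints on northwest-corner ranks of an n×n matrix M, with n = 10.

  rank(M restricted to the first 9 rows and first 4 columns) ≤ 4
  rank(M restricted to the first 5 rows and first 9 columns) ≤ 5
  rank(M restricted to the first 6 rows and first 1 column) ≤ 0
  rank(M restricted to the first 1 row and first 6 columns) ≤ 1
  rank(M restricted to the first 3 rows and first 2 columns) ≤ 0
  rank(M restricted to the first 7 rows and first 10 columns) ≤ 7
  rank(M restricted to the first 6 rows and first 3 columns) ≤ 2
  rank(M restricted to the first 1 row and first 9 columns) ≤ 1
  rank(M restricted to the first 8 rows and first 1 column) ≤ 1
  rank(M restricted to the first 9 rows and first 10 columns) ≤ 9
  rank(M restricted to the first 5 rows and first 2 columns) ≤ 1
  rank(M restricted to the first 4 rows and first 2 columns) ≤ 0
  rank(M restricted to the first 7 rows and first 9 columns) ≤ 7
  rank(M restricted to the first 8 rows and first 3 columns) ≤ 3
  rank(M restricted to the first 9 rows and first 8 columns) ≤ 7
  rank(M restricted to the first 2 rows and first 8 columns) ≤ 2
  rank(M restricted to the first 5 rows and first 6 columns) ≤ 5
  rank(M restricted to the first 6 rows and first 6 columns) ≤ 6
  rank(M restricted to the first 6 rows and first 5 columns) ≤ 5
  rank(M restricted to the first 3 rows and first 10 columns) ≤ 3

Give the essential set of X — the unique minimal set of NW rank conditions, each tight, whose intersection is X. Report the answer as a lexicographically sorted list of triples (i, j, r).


Reconstructing r_w from the 20 given conditions:

  R[1]: 0 | 0 | 1 | 1 | 1 | 1 | 1 | 1 | 1 | 1
  R[2]: 0 | 0 | 1 | 2 | 2 | 2 | 2 | 2 | 2 | 2
  R[3]: 0 | 0 | 1 | 2 | 3 | 3 | 3 | 3 | 3 | 3
  R[4]: 0 | 0 | 1 | 2 | 3 | 4 | 4 | 4 | 4 | 4
  R[5]: 0 | 1 | 2 | 3 | 4 | 5 | 5 | 5 | 5 | 5
  R[6]: 0 | 1 | 2 | 3 | 4 | 5 | 6 | 6 | 6 | 6
  R[7]: 1 | 2 | 3 | 4 | 5 | 6 | 7 | 7 | 7 | 7
  R[8]: 1 | 2 | 3 | 4 | 5 | 6 | 7 | 7 | 8 | 8
  R[9]: 1 | 2 | 3 | 4 | 5 | 6 | 7 | 7 | 8 | 9
  R[10]: 1 | 2 | 3 | 4 | 5 | 6 | 7 | 8 | 9 | 10

so w = (3, 4, 5, 6, 2, 7, 1, 9, 10, 8).

Fulton essential set (3 of the 12 Rothe cells):

[(4, 2, 0), (6, 1, 0), (9, 8, 7)]


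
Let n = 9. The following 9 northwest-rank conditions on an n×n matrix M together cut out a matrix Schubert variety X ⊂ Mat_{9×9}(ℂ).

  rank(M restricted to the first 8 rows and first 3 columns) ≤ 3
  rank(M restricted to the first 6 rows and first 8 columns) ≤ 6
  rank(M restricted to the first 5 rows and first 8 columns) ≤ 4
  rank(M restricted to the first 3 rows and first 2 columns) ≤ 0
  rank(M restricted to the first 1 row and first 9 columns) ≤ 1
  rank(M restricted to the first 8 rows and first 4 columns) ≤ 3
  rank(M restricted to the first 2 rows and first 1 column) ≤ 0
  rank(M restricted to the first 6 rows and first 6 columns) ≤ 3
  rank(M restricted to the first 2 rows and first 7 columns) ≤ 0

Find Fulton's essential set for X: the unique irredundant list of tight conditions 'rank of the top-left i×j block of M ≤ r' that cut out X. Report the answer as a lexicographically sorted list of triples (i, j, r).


Reconstructing r_w from the 9 given conditions:

  i=1: 0 | 0 | 0 | 0 | 0 | 0 | 0 | 1 | 1
  i=2: 0 | 0 | 0 | 0 | 0 | 0 | 0 | 1 | 2
  i=3: 0 | 0 | 1 | 1 | 1 | 1 | 1 | 2 | 3
  i=4: 1 | 1 | 2 | 2 | 2 | 2 | 2 | 3 | 4
  i=5: 1 | 2 | 3 | 3 | 3 | 3 | 3 | 4 | 5
  i=6: 1 | 2 | 3 | 3 | 3 | 3 | 4 | 5 | 6
  i=7: 1 | 2 | 3 | 3 | 4 | 4 | 5 | 6 | 7
  i=8: 1 | 2 | 3 | 3 | 4 | 5 | 6 | 7 | 8
  i=9: 1 | 2 | 3 | 4 | 5 | 6 | 7 | 8 | 9

second differences of R give the permutation w = (8, 9, 3, 1, 2, 7, 5, 6, 4).

|D(w)|=21, |Ess(w)|=4:

[(2, 7, 0), (3, 2, 0), (6, 6, 3), (8, 4, 3)]


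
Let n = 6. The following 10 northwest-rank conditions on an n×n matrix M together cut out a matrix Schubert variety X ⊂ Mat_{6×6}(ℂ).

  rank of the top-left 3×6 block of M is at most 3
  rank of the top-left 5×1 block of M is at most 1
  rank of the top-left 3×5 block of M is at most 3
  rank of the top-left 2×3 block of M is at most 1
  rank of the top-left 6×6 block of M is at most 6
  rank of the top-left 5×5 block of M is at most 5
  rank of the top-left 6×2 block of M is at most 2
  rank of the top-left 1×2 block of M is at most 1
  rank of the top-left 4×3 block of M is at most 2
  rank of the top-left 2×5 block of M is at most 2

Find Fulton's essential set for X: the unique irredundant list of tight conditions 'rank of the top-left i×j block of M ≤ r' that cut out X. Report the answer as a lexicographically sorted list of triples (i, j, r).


Computing R[i][j] = min implied NW-rank bound (n=6, 10 conditions):

  row 1: 1  1  1  1  1  1
  row 2: 1  1  1  2  2  2
  row 3: 1  2  2  3  3  3
  row 4: 1  2  2  3  4  4
  row 5: 1  2  3  4  5  5
  row 6: 1  2  3  4  5  6

the unique w with this rank table is (1, 4, 2, 5, 3, 6).

Rothe diagram D(w) (3 cells), 2 SE-corners (essential conditions):

[(2, 3, 1), (4, 3, 2)]


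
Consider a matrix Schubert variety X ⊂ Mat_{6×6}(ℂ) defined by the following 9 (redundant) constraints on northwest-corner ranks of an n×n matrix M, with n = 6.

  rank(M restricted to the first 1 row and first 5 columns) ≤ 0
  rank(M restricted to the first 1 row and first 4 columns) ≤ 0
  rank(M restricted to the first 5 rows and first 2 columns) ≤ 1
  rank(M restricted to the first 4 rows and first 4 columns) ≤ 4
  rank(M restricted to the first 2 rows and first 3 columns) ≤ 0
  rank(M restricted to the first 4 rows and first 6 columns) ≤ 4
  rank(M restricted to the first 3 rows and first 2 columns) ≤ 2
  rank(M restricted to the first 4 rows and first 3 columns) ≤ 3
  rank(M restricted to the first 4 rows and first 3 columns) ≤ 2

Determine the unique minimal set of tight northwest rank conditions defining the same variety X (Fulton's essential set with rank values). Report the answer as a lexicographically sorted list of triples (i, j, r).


The tightest implied rank at each (i,j), from the 9 conditions:

  i=1: 0 | 0 | 0 | 0 | 0 | 1
  i=2: 0 | 0 | 0 | 1 | 1 | 2
  i=3: 1 | 1 | 1 | 2 | 2 | 3
  i=4: 1 | 1 | 2 | 3 | 3 | 4
  i=5: 1 | 1 | 2 | 3 | 4 | 5
  i=6: 1 | 2 | 3 | 4 | 5 | 6

giving w = (6, 4, 1, 3, 5, 2) via Δ²R.

Fulton essential set (3 of the 10 Rothe cells):

[(1, 5, 0), (2, 3, 0), (5, 2, 1)]


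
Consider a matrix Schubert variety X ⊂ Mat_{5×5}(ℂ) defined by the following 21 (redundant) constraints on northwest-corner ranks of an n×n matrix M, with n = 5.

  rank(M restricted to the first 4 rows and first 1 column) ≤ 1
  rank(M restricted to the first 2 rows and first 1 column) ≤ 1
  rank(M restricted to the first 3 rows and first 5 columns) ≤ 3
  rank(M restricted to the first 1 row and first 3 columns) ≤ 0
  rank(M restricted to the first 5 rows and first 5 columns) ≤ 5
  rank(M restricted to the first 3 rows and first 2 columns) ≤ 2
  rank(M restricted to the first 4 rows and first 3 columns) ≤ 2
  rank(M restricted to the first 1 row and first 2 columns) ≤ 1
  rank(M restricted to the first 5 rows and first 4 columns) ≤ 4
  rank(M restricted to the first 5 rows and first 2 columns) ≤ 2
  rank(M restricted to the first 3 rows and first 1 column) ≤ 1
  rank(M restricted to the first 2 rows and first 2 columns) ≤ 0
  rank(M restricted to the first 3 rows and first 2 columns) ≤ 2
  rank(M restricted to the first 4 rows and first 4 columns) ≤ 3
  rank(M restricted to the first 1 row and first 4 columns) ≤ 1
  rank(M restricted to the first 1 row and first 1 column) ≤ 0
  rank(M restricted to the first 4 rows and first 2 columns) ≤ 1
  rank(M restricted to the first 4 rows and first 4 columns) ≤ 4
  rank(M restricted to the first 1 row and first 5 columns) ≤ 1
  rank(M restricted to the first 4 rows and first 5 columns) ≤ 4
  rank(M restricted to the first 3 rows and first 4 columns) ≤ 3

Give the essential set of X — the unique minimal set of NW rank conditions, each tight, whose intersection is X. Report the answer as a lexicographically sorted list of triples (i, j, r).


Computing R[i][j] = min implied NW-rank bound (n=5, 21 conditions):

  row 1: 0 | 0 | 0 | 1 | 1
  row 2: 0 | 0 | 1 | 2 | 2
  row 3: 1 | 1 | 2 | 3 | 3
  row 4: 1 | 1 | 2 | 3 | 4
  row 5: 1 | 2 | 3 | 4 | 5

so w = (4, 3, 1, 5, 2).

Fulton essential set (3 of the 6 Rothe cells):

[(1, 3, 0), (2, 2, 0), (4, 2, 1)]


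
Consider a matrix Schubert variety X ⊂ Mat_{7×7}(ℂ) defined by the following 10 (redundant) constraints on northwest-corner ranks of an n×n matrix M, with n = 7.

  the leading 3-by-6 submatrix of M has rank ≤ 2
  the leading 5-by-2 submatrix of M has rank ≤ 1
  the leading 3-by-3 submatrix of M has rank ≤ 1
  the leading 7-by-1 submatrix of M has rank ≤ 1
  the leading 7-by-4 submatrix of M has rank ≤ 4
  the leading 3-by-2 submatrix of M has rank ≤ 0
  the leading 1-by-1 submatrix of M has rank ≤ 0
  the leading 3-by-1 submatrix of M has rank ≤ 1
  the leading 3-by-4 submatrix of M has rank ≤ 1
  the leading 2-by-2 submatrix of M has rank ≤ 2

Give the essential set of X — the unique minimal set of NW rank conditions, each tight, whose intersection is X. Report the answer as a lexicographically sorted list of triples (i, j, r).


Computing R[i][j] = min implied NW-rank bound (n=7, 10 conditions):

  i=1: 0, 0, 1, 1, 1, 1, 1
  i=2: 0, 0, 1, 1, 2, 2, 2
  i=3: 0, 0, 1, 1, 2, 2, 3
  i=4: 1, 1, 2, 2, 3, 3, 4
  i=5: 1, 1, 2, 3, 4, 4, 5
  i=6: 1, 2, 3, 4, 5, 5, 6
  i=7: 1, 2, 3, 4, 5, 6, 7

hence w(1..7) = (3, 5, 7, 1, 4, 2, 6).

Rothe diagram D(w) (10 cells), 4 SE-corners (essential conditions):

[(3, 2, 0), (3, 4, 1), (3, 6, 2), (5, 2, 1)]


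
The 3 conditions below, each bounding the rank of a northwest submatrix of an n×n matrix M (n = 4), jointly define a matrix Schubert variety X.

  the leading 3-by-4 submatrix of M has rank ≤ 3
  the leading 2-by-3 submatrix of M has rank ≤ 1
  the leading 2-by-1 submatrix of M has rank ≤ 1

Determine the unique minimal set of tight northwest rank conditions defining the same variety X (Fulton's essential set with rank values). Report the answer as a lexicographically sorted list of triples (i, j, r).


Computing R[i][j] = min implied NW-rank bound (n=4, 3 conditions):

  R[1]: 1 1 1 1
  R[2]: 1 1 1 2
  R[3]: 1 2 2 3
  R[4]: 1 2 3 4

hence w(1..4) = (1, 4, 2, 3).

|D(w)|=2, |Ess(w)|=1:

[(2, 3, 1)]


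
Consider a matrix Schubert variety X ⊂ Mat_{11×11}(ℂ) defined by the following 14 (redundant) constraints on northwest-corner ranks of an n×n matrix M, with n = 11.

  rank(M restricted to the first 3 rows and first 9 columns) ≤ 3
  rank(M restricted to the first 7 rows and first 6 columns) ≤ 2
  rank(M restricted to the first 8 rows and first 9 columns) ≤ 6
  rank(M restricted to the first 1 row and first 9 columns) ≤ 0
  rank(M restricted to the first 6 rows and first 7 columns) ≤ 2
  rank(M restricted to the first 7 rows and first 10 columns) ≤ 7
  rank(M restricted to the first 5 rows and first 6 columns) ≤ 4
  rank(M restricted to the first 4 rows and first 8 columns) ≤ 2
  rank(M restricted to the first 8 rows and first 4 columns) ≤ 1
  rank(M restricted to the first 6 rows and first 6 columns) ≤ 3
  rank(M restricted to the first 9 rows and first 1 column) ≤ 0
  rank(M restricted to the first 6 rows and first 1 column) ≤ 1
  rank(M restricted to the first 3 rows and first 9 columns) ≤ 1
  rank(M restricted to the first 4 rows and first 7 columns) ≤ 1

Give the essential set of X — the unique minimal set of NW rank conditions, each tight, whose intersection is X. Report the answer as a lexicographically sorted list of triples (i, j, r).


The tightest implied rank at each (i,j), from the 14 conditions:

  i=1: 0 | 0 | 0 | 0 | 0 | 0 | 0 | 0 | 0 | 1 | 1
  i=2: 0 | 1 | 1 | 1 | 1 | 1 | 1 | 1 | 1 | 2 | 2
  i=3: 0 | 1 | 1 | 1 | 1 | 1 | 1 | 1 | 1 | 2 | 3
  i=4: 0 | 1 | 1 | 1 | 1 | 1 | 1 | 2 | 2 | 3 | 4
  i=5: 0 | 1 | 1 | 1 | 2 | 2 | 2 | 3 | 3 | 4 | 5
  i=6: 0 | 1 | 1 | 1 | 2 | 2 | 2 | 3 | 4 | 5 | 6
  i=7: 0 | 1 | 1 | 1 | 2 | 2 | 3 | 4 | 5 | 6 | 7
  i=8: 0 | 1 | 1 | 1 | 2 | 3 | 4 | 5 | 6 | 7 | 8
  i=9: 0 | 1 | 2 | 2 | 3 | 4 | 5 | 6 | 7 | 8 | 9
  i=10: 1 | 2 | 3 | 3 | 4 | 5 | 6 | 7 | 8 | 9 | 10
  i=11: 1 | 2 | 3 | 4 | 5 | 6 | 7 | 8 | 9 | 10 | 11

reading off 1-entries of Δ²R: w = (10, 2, 11, 8, 5, 9, 7, 6, 3, 1, 4).

7 SE-corners of the 40-cell Rothe diagram give Ess(w):

[(1, 9, 0), (3, 9, 1), (4, 7, 1), (6, 7, 2), (7, 6, 2), (8, 4, 1), (9, 1, 0)]


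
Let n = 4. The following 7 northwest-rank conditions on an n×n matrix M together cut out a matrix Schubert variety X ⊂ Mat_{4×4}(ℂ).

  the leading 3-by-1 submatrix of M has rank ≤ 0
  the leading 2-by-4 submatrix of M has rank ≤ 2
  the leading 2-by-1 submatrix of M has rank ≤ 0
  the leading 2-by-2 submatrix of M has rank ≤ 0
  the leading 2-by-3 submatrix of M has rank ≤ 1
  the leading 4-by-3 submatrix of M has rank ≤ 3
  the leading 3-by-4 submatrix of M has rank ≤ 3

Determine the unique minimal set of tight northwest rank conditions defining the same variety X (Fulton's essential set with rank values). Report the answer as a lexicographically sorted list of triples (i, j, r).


The tightest implied rank at each (i,j), from the 7 conditions:

  i=1: 0, 0, 1, 1
  i=2: 0, 0, 1, 2
  i=3: 0, 1, 2, 3
  i=4: 1, 2, 3, 4

the unique w with this rank table is (3, 4, 2, 1).

ℓ(w)=5; the 2 essential cells (i,j,r):

[(2, 2, 0), (3, 1, 0)]


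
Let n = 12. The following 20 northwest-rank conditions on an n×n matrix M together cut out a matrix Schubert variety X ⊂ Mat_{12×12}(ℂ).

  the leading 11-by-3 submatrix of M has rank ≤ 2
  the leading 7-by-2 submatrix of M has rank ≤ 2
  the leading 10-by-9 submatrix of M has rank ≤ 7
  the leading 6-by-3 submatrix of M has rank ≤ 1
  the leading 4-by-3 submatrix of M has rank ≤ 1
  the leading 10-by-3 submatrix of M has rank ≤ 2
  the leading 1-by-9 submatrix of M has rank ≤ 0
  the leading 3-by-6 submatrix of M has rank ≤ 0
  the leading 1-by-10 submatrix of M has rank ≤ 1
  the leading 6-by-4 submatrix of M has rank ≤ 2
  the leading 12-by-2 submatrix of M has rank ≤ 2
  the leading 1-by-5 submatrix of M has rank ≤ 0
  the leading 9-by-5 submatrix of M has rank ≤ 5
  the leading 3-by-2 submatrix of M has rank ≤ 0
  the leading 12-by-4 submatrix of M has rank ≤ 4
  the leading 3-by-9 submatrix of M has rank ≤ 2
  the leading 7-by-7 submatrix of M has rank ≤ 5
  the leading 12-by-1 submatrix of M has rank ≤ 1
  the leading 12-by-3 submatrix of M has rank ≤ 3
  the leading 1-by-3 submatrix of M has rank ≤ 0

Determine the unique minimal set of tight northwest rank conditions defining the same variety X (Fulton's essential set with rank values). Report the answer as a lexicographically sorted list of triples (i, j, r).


Recovering R(i,j) via the rank-extension bound from the 20 conditions:

  row 1: 0  0  0  0  0  0  0  0  0  1  1  1
  row 2: 0  0  0  0  0  0  1  1  1  2  2  2
  row 3: 0  0  0  0  0  0  1  2  2  3  3  3
  row 4: 1  1  1  1  1  1  2  3  3  4  4  4
  row 5: 1  1  1  2  2  2  3  4  4  5  5  5
  row 6: 1  1  1  2  3  3  4  5  5  6  6  6
  row 7: 1  2  2  3  4  4  5  6  6  7  7  7
  row 8: 1  2  2  3  4  5  6  7  7  8  8  8
  row 9: 1  2  2  3  4  5  6  7  7  8  9  9
  row 10: 1  2  2  3  4  5  6  7  7  8  9  10
  row 11: 1  2  2  3  4  5  6  7  8  9  10  11
  row 12: 1  2  3  4  5  6  7  8  9  10  11  12

so w = (10, 7, 8, 1, 4, 5, 2, 6, 11, 12, 9, 3).

Fulton essential set (5 of the 31 Rothe cells):

[(1, 9, 0), (3, 6, 0), (6, 3, 1), (10, 9, 7), (11, 3, 2)]


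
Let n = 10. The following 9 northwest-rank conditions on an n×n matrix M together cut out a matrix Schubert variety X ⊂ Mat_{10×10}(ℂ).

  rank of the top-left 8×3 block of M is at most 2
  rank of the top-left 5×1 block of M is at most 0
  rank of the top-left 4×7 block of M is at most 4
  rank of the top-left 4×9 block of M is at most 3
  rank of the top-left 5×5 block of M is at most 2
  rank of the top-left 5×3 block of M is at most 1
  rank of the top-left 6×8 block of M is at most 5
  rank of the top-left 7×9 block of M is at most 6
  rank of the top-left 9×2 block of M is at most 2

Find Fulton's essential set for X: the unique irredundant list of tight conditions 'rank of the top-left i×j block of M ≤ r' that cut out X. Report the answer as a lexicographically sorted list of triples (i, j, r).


Recovering R(i,j) via the rank-extension bound from the 9 conditions:

  i=1: 0 | 1 | 1 | 1 | 1 | 1 | 1 | 1 | 1 | 1
  i=2: 0 | 1 | 1 | 2 | 2 | 2 | 2 | 2 | 2 | 2
  i=3: 0 | 1 | 1 | 2 | 2 | 3 | 3 | 3 | 3 | 3
  i=4: 0 | 1 | 1 | 2 | 2 | 3 | 3 | 3 | 3 | 4
  i=5: 0 | 1 | 1 | 2 | 2 | 3 | 4 | 4 | 4 | 5
  i=6: 1 | 2 | 2 | 3 | 3 | 4 | 5 | 5 | 5 | 6
  i=7: 1 | 2 | 2 | 3 | 4 | 5 | 6 | 6 | 6 | 7
  i=8: 1 | 2 | 2 | 3 | 4 | 5 | 6 | 7 | 7 | 8
  i=9: 1 | 2 | 3 | 4 | 5 | 6 | 7 | 8 | 8 | 9
  i=10: 1 | 2 | 3 | 4 | 5 | 6 | 7 | 8 | 9 | 10

so w = (2, 4, 6, 10, 7, 1, 5, 8, 3, 9).

D(w) has 17 cells with 5 SE-corners; essential set:

[(4, 9, 3), (5, 1, 0), (5, 3, 1), (5, 5, 2), (8, 3, 2)]


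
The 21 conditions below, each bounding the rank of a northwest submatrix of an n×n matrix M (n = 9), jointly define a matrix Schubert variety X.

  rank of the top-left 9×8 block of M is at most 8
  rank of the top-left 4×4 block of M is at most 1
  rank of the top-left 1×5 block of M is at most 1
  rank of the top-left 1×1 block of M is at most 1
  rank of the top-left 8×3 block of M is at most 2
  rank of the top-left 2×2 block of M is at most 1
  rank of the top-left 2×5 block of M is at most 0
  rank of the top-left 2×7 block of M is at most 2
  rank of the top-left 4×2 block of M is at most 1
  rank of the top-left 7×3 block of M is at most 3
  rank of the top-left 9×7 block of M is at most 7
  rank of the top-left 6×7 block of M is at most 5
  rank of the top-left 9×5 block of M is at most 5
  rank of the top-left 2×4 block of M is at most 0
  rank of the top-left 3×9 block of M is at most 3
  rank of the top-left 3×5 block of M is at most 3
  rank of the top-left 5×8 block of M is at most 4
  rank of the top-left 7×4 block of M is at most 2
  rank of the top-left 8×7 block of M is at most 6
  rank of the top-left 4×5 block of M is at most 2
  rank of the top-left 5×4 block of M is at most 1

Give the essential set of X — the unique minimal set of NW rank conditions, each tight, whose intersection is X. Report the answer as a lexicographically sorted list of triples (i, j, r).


Rank table r_w(9×9) implied by the 21 constraints:

  i=1: 0 | 0 | 0 | 0 | 0 | 1 | 1 | 1 | 1
  i=2: 0 | 0 | 0 | 0 | 0 | 1 | 2 | 2 | 2
  i=3: 1 | 1 | 1 | 1 | 1 | 2 | 3 | 3 | 3
  i=4: 1 | 1 | 1 | 1 | 2 | 3 | 4 | 4 | 4
  i=5: 1 | 1 | 1 | 1 | 2 | 3 | 4 | 4 | 5
  i=6: 1 | 2 | 2 | 2 | 3 | 4 | 5 | 5 | 6
  i=7: 1 | 2 | 2 | 2 | 3 | 4 | 5 | 6 | 7
  i=8: 1 | 2 | 2 | 3 | 4 | 5 | 6 | 7 | 8
  i=9: 1 | 2 | 3 | 4 | 5 | 6 | 7 | 8 | 9

reading off 1-entries of Δ²R: w = (6, 7, 1, 5, 9, 2, 8, 4, 3).

ℓ(w)=20; the 5 essential cells (i,j,r):

[(2, 5, 0), (5, 4, 1), (5, 8, 4), (7, 4, 2), (8, 3, 2)]


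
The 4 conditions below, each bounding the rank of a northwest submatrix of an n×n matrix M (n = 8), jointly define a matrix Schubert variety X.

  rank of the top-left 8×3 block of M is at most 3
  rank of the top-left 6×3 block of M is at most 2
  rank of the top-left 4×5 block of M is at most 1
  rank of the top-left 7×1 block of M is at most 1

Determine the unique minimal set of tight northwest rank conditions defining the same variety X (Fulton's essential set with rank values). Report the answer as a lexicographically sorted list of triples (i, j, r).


Propagating the 4 rank bounds to every northwest block:

  row 1: 1 | 1 | 1 | 1 | 1 | 1 | 1 | 1
  row 2: 1 | 1 | 1 | 1 | 1 | 2 | 2 | 2
  row 3: 1 | 1 | 1 | 1 | 1 | 2 | 3 | 3
  row 4: 1 | 1 | 1 | 1 | 1 | 2 | 3 | 4
  row 5: 1 | 2 | 2 | 2 | 2 | 3 | 4 | 5
  row 6: 1 | 2 | 2 | 3 | 3 | 4 | 5 | 6
  row 7: 1 | 2 | 3 | 4 | 4 | 5 | 6 | 7
  row 8: 1 | 2 | 3 | 4 | 5 | 6 | 7 | 8

so w = (1, 6, 7, 8, 2, 4, 3, 5).

2 SE-corners of the 13-cell Rothe diagram give Ess(w):

[(4, 5, 1), (6, 3, 2)]


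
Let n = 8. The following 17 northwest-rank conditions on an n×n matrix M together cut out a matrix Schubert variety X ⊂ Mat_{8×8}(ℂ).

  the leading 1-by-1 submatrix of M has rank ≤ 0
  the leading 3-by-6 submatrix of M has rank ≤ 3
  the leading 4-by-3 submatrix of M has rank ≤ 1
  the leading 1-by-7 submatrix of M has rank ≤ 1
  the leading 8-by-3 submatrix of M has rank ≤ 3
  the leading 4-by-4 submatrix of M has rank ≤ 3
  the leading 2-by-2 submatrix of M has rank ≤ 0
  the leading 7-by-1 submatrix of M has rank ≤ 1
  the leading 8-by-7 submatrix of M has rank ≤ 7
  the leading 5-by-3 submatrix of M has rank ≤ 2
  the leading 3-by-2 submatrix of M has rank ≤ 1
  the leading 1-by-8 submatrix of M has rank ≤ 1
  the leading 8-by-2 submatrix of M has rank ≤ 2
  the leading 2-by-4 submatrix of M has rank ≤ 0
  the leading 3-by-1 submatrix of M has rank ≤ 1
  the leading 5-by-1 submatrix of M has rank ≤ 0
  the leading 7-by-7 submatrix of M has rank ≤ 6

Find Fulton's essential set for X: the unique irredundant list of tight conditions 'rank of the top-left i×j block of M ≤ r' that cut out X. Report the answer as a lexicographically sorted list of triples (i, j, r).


Reconstructing r_w from the 17 given conditions:

  row 1: 0 | 0 | 0 | 0 | 1 | 1 | 1 | 1
  row 2: 0 | 0 | 0 | 0 | 1 | 2 | 2 | 2
  row 3: 0 | 1 | 1 | 1 | 2 | 3 | 3 | 3
  row 4: 0 | 1 | 1 | 2 | 3 | 4 | 4 | 4
  row 5: 0 | 1 | 2 | 3 | 4 | 5 | 5 | 5
  row 6: 1 | 2 | 3 | 4 | 5 | 6 | 6 | 6
  row 7: 1 | 2 | 3 | 4 | 5 | 6 | 6 | 7
  row 8: 1 | 2 | 3 | 4 | 5 | 6 | 7 | 8

second differences of R give the permutation w = (5, 6, 2, 4, 3, 1, 8, 7).

ℓ(w)=13; the 4 essential cells (i,j,r):

[(2, 4, 0), (4, 3, 1), (5, 1, 0), (7, 7, 6)]
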